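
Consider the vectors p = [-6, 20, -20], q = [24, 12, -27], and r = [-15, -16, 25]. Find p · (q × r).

972

q × r:
i: 12·25 - (-27)·(-16) = 300 - 432 = -132
j: (-27)·(-15) - 24·25 = 405 - 600 = -195
k: 24·(-16) - 12·(-15) = -384 - (-180) = -204
q × r = (-132, -195, -204)
p · (q × r) = (-6)·(-132) + 20·(-195) + (-20)·(-204) = 792 - 3900 + 4080 = 972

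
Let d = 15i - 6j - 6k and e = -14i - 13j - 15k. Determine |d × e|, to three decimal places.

i: (-6)·(-15) - (-6)·(-13) = 90 - 78 = 12
j: (-6)·(-14) - 15·(-15) = 84 - (-225) = 309
k: 15·(-13) - (-6)·(-14) = -195 - 84 = -279
d × e = (12, 309, -279)
|d × e| = √(12² + 309² + (-279)²) = √173466 ≈ 416.4925

416.492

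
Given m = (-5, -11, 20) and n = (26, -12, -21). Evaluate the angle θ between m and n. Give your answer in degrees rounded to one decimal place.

m · n = (-5)·26 + (-11)·(-12) + 20·(-21) = -130 + 132 - 420 = -418
|m|² = 25 + 121 + 400 = 546,  |m| = √546 ≈ 23.366643
|n|² = 676 + 144 + 441 = 1261,  |n| = √1261 ≈ 35.510562
cos θ = -418 / (23.366643 · 35.510562) ≈ -0.50376
θ = arccos(-0.50376) ≈ 120.2°

120.2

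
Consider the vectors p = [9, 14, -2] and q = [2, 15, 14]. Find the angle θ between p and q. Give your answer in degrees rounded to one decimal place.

p · q = 9·2 + 14·15 + (-2)·14 = 18 + 210 - 28 = 200
|p|² = 81 + 196 + 4 = 281,  |p| = √281 ≈ 16.763055
|q|² = 4 + 225 + 196 = 425,  |q| = √425 ≈ 20.615528
cos θ = 200 / (16.763055 · 20.615528) ≈ 0.57874
θ = arccos(0.57874) ≈ 54.6°

54.6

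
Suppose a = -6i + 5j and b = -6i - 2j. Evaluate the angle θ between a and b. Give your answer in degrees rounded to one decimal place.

a · b = (-6)·(-6) + 5·(-2) = 36 - 10 = 26
|a|² = 36 + 25 = 61,  |a| = √61 ≈ 7.810250
|b|² = 36 + 4 = 40,  |b| = √40 ≈ 6.324555
cos θ = 26 / (7.810250 · 6.324555) ≈ 0.52635
θ = arccos(0.52635) ≈ 58.2°

58.2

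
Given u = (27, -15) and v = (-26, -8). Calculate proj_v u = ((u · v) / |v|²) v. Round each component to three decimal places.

u · v = 27·(-26) + (-15)·(-8) = -702 + 120 = -582
|v|² = 676 + 64 = 740
proj_v u = (-582/740) · (-26, -8) ≈ (20.449, 6.292)

(20.449, 6.292)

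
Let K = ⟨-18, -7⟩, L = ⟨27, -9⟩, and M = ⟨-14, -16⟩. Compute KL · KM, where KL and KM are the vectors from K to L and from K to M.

198

KL = L − K = (45, -2)
KM = M − K = (4, -9)
KL · KM = 45·4 + (-2)·(-9) = 180 + 18 = 198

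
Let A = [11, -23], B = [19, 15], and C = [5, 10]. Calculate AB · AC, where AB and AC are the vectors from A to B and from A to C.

1206

AB = B − A = (8, 38)
AC = C − A = (-6, 33)
AB · AC = 8·(-6) + 38·33 = -48 + 1254 = 1206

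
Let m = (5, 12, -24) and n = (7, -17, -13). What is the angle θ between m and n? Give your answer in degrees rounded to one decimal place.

76.5

m · n = 5·7 + 12·(-17) + (-24)·(-13) = 35 - 204 + 312 = 143
|m|² = 25 + 144 + 576 = 745,  |m| = √745 ≈ 27.294688
|n|² = 49 + 289 + 169 = 507,  |n| = √507 ≈ 22.516660
cos θ = 143 / (27.294688 · 22.516660) ≈ 0.23268
θ = arccos(0.23268) ≈ 76.5°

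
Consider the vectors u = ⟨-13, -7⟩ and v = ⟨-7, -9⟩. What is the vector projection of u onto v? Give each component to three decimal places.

(-8.292, -10.662)

u · v = (-13)·(-7) + (-7)·(-9) = 91 + 63 = 154
|v|² = 49 + 81 = 130
proj_v u = (154/130) · (-7, -9) ≈ (-8.292, -10.662)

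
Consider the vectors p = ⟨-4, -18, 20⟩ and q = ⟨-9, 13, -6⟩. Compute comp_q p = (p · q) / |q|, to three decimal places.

-18.804

p · q = (-4)·(-9) + (-18)·13 + 20·(-6) = 36 - 234 - 120 = -318
|q| = √(81 + 169 + 36) = √286 ≈ 16.9115
comp_q p = -318 / √286 ≈ -18.804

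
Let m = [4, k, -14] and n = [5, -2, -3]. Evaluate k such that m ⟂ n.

31

m · n = 4·5 + k·(-2) + (-14)·(-3) = 62 - 2k
Set equal to 0: -2k = -62, so k = 31.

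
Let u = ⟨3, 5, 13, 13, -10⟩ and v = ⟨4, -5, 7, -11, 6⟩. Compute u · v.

-125

u · v = 3·4 + 5·(-5) + 13·7 + 13·(-11) + (-10)·6 = 12 - 25 + 91 - 143 - 60 = -125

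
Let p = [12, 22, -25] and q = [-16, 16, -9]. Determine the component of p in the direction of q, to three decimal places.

p · q = 12·(-16) + 22·16 + (-25)·(-9) = -192 + 352 + 225 = 385
|q| = √(256 + 256 + 81) = √593 ≈ 24.3516
comp_q p = 385 / √593 ≈ 15.810

15.810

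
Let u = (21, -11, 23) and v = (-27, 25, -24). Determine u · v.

-1394

u · v = 21·(-27) + (-11)·25 + 23·(-24) = -567 - 275 - 552 = -1394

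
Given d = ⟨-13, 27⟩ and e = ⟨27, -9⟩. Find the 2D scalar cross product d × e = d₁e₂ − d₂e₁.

(-13)·(-9) - 27·27 = 117 - 729 = -612

-612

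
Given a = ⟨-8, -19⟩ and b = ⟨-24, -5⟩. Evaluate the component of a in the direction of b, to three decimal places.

a · b = (-8)·(-24) + (-19)·(-5) = 192 + 95 = 287
|b| = √(576 + 25) = √601 ≈ 24.5153
comp_b a = 287 / √601 ≈ 11.707

11.707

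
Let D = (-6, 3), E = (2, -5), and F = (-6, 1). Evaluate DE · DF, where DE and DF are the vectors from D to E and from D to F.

DE = E − D = (8, -8)
DF = F − D = (0, -2)
DE · DF = 8·0 + (-8)·(-2) = 0 + 16 = 16

16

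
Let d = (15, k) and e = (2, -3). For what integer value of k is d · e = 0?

d · e = 15·2 + k·(-3) = 30 - 3k
Set equal to 0: -3k = -30, so k = 10.

10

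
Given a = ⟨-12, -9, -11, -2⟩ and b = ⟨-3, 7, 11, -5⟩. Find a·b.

-138

a · b = (-12)·(-3) + (-9)·7 + (-11)·11 + (-2)·(-5) = 36 - 63 - 121 + 10 = -138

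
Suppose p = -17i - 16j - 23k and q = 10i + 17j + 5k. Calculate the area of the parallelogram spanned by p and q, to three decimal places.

i: (-16)·5 - (-23)·17 = -80 - (-391) = 311
j: (-23)·10 - (-17)·5 = -230 - (-85) = -145
k: (-17)·17 - (-16)·10 = -289 - (-160) = -129
p × q = (311, -145, -129)
|p × q| = √(311² + (-145)² + (-129)²) = √134387 ≈ 366.5883

366.588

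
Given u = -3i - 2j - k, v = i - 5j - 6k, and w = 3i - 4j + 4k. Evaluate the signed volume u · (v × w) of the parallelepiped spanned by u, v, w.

165

v × w:
i: (-5)·4 - (-6)·(-4) = -20 - 24 = -44
j: (-6)·3 - 1·4 = -18 - 4 = -22
k: 1·(-4) - (-5)·3 = -4 - (-15) = 11
v × w = (-44, -22, 11)
u · (v × w) = (-3)·(-44) + (-2)·(-22) + (-1)·11 = 132 + 44 - 11 = 165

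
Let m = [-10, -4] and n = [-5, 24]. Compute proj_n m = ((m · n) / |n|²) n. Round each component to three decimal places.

m · n = (-10)·(-5) + (-4)·24 = 50 - 96 = -46
|n|² = 25 + 576 = 601
proj_n m = (-46/601) · (-5, 24) ≈ (0.383, -1.837)

(0.383, -1.837)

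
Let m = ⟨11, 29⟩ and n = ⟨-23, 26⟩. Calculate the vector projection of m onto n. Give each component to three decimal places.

m · n = 11·(-23) + 29·26 = -253 + 754 = 501
|n|² = 529 + 676 = 1205
proj_n m = (501/1205) · (-23, 26) ≈ (-9.563, 10.810)

(-9.563, 10.810)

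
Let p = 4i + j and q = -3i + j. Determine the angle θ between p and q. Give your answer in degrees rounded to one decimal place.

p · q = 4·(-3) + 1·1 = -12 + 1 = -11
|p|² = 16 + 1 = 17,  |p| = √17 ≈ 4.123106
|q|² = 9 + 1 = 10,  |q| = √10 ≈ 3.162278
cos θ = -11 / (4.123106 · 3.162278) ≈ -0.84366
θ = arccos(-0.84366) ≈ 147.5°

147.5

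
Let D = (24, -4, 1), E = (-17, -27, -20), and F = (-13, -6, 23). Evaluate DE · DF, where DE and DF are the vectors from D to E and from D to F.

1101

DE = E − D = (-41, -23, -21)
DF = F − D = (-37, -2, 22)
DE · DF = (-41)·(-37) + (-23)·(-2) + (-21)·22 = 1517 + 46 - 462 = 1101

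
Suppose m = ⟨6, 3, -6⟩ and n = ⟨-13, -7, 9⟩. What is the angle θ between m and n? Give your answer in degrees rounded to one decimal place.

169.5

m · n = 6·(-13) + 3·(-7) + (-6)·9 = -78 - 21 - 54 = -153
|m|² = 36 + 9 + 36 = 81,  |m| = √81 ≈ 9.000000
|n|² = 169 + 49 + 81 = 299,  |n| = √299 ≈ 17.291616
cos θ = -153 / (9.000000 · 17.291616) ≈ -0.98314
θ = arccos(-0.98314) ≈ 169.5°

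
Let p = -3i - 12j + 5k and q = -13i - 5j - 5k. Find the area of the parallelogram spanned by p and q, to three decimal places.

i: (-12)·(-5) - 5·(-5) = 60 - (-25) = 85
j: 5·(-13) - (-3)·(-5) = -65 - 15 = -80
k: (-3)·(-5) - (-12)·(-13) = 15 - 156 = -141
p × q = (85, -80, -141)
|p × q| = √(85² + (-80)² + (-141)²) = √33506 ≈ 183.0464

183.046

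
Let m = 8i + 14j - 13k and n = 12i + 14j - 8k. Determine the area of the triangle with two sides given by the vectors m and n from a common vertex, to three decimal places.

64.226

i: 14·(-8) - (-13)·14 = -112 - (-182) = 70
j: (-13)·12 - 8·(-8) = -156 - (-64) = -92
k: 8·14 - 14·12 = 112 - 168 = -56
m × n = (70, -92, -56)
|m × n| = √(70² + (-92)² + (-56)²) = √16500 ≈ 128.4523
area = ½ · 128.4523 ≈ 64.226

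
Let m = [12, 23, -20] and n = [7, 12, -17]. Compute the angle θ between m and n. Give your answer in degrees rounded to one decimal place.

m · n = 12·7 + 23·12 + (-20)·(-17) = 84 + 276 + 340 = 700
|m|² = 144 + 529 + 400 = 1073,  |m| = √1073 ≈ 32.756679
|n|² = 49 + 144 + 289 = 482,  |n| = √482 ≈ 21.954498
cos θ = 700 / (32.756679 · 21.954498) ≈ 0.97336
θ = arccos(0.97336) ≈ 13.3°

13.3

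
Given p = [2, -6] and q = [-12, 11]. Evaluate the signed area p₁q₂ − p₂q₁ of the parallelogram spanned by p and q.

-50

2·11 - (-6)·(-12) = 22 - 72 = -50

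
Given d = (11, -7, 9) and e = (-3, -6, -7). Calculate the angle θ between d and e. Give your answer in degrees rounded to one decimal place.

d · e = 11·(-3) + (-7)·(-6) + 9·(-7) = -33 + 42 - 63 = -54
|d|² = 121 + 49 + 81 = 251,  |d| = √251 ≈ 15.842980
|e|² = 9 + 36 + 49 = 94,  |e| = √94 ≈ 9.695360
cos θ = -54 / (15.842980 · 9.695360) ≈ -0.35155
θ = arccos(-0.35155) ≈ 110.6°

110.6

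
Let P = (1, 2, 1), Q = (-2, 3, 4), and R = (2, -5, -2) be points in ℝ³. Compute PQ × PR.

PQ = (-3, 1, 3)
PR = (1, -7, -3)
i: 1·(-3) - 3·(-7) = -3 - (-21) = 18
j: 3·1 - (-3)·(-3) = 3 - 9 = -6
k: (-3)·(-7) - 1·1 = 21 - 1 = 20
PQ × PR = (18, -6, 20)

(18, -6, 20)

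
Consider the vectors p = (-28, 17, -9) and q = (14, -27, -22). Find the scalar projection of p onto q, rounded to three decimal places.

-17.396

p · q = (-28)·14 + 17·(-27) + (-9)·(-22) = -392 - 459 + 198 = -653
|q| = √(196 + 729 + 484) = √1409 ≈ 37.5366
comp_q p = -653 / √1409 ≈ -17.396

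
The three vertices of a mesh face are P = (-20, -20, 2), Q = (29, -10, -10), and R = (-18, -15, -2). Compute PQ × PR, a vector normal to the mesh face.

PQ = (49, 10, -12)
PR = (2, 5, -4)
i: 10·(-4) - (-12)·5 = -40 - (-60) = 20
j: (-12)·2 - 49·(-4) = -24 - (-196) = 172
k: 49·5 - 10·2 = 245 - 20 = 225
PQ × PR = (20, 172, 225)

(20, 172, 225)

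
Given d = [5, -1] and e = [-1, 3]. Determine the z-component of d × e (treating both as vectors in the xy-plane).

14

5·3 - (-1)·(-1) = 15 - 1 = 14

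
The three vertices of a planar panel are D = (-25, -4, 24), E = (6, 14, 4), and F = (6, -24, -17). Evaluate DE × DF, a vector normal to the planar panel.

(-1138, 651, -1178)

DE = (31, 18, -20)
DF = (31, -20, -41)
i: 18·(-41) - (-20)·(-20) = -738 - 400 = -1138
j: (-20)·31 - 31·(-41) = -620 - (-1271) = 651
k: 31·(-20) - 18·31 = -620 - 558 = -1178
DE × DF = (-1138, 651, -1178)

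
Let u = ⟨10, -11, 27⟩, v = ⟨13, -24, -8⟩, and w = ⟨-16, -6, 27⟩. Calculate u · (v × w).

v × w:
i: (-24)·27 - (-8)·(-6) = -648 - 48 = -696
j: (-8)·(-16) - 13·27 = 128 - 351 = -223
k: 13·(-6) - (-24)·(-16) = -78 - 384 = -462
v × w = (-696, -223, -462)
u · (v × w) = 10·(-696) + (-11)·(-223) + 27·(-462) = -6960 + 2453 - 12474 = -16981

-16981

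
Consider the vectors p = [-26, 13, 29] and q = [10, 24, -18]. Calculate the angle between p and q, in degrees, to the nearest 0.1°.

p · q = (-26)·10 + 13·24 + 29·(-18) = -260 + 312 - 522 = -470
|p|² = 676 + 169 + 841 = 1686,  |p| = √1686 ≈ 41.060930
|q|² = 100 + 576 + 324 = 1000,  |q| = √1000 ≈ 31.622777
cos θ = -470 / (41.060930 · 31.622777) ≈ -0.36197
θ = arccos(-0.36197) ≈ 111.2°

111.2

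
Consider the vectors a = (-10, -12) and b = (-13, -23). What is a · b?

a · b = (-10)·(-13) + (-12)·(-23) = 130 + 276 = 406

406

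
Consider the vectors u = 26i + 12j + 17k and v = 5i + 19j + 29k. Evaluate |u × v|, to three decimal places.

797.836

i: 12·29 - 17·19 = 348 - 323 = 25
j: 17·5 - 26·29 = 85 - 754 = -669
k: 26·19 - 12·5 = 494 - 60 = 434
u × v = (25, -669, 434)
|u × v| = √(25² + (-669)² + 434²) = √636542 ≈ 797.8358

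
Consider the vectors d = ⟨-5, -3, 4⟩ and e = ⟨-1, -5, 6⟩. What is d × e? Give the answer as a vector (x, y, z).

(2, 26, 22)

i: (-3)·6 - 4·(-5) = -18 - (-20) = 2
j: 4·(-1) - (-5)·6 = -4 - (-30) = 26
k: (-5)·(-5) - (-3)·(-1) = 25 - 3 = 22
d × e = (2, 26, 22)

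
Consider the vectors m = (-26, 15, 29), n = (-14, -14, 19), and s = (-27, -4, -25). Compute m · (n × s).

-33359

n × s:
i: (-14)·(-25) - 19·(-4) = 350 - (-76) = 426
j: 19·(-27) - (-14)·(-25) = -513 - 350 = -863
k: (-14)·(-4) - (-14)·(-27) = 56 - 378 = -322
n × s = (426, -863, -322)
m · (n × s) = (-26)·426 + 15·(-863) + 29·(-322) = -11076 - 12945 - 9338 = -33359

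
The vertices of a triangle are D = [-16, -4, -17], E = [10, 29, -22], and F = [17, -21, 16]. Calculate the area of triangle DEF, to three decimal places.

DE = (26, 33, -5),  DF = (33, -17, 33)
i: 33·33 - (-5)·(-17) = 1089 - 85 = 1004
j: (-5)·33 - 26·33 = -165 - 858 = -1023
k: 26·(-17) - 33·33 = -442 - 1089 = -1531
DE × DF = (1004, -1023, -1531)
|DE × DF| = √4398506 ≈ 2097.2615
area = ½ · 2097.2615 ≈ 1048.631

1048.631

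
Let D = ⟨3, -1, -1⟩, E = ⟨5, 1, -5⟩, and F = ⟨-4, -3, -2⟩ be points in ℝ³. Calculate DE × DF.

DE = (2, 2, -4)
DF = (-7, -2, -1)
i: 2·(-1) - (-4)·(-2) = -2 - 8 = -10
j: (-4)·(-7) - 2·(-1) = 28 - (-2) = 30
k: 2·(-2) - 2·(-7) = -4 - (-14) = 10
DE × DF = (-10, 30, 10)

(-10, 30, 10)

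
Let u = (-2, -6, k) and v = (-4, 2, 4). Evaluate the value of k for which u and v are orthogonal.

1

u · v = (-2)·(-4) + (-6)·2 + k·4 = -4 + 4k
Set equal to 0: 4k = 4, so k = 1.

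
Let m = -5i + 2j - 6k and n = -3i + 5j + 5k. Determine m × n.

i: 2·5 - (-6)·5 = 10 - (-30) = 40
j: (-6)·(-3) - (-5)·5 = 18 - (-25) = 43
k: (-5)·5 - 2·(-3) = -25 - (-6) = -19
m × n = (40, 43, -19)

(40, 43, -19)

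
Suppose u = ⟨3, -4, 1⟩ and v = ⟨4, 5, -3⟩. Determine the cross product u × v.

(7, 13, 31)

i: (-4)·(-3) - 1·5 = 12 - 5 = 7
j: 1·4 - 3·(-3) = 4 - (-9) = 13
k: 3·5 - (-4)·4 = 15 - (-16) = 31
u × v = (7, 13, 31)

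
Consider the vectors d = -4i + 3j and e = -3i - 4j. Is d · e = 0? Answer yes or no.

d · e = (-4)·(-3) + 3·(-4) = 12 - 12 = 0
Zero, so the vectors are orthogonal.

yes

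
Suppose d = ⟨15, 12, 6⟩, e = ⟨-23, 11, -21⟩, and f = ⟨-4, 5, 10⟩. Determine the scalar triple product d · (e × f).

6567

e × f:
i: 11·10 - (-21)·5 = 110 - (-105) = 215
j: (-21)·(-4) - (-23)·10 = 84 - (-230) = 314
k: (-23)·5 - 11·(-4) = -115 - (-44) = -71
e × f = (215, 314, -71)
d · (e × f) = 15·215 + 12·314 + 6·(-71) = 3225 + 3768 - 426 = 6567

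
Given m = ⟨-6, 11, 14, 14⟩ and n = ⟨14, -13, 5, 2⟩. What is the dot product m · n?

m · n = (-6)·14 + 11·(-13) + 14·5 + 14·2 = -84 - 143 + 70 + 28 = -129

-129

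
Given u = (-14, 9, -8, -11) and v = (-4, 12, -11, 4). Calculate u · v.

u · v = (-14)·(-4) + 9·12 + (-8)·(-11) + (-11)·4 = 56 + 108 + 88 - 44 = 208

208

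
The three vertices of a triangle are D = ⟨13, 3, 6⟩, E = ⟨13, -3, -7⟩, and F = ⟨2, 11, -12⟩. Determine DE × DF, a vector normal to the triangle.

(212, 143, -66)

DE = (0, -6, -13)
DF = (-11, 8, -18)
i: (-6)·(-18) - (-13)·8 = 108 - (-104) = 212
j: (-13)·(-11) - 0·(-18) = 143 - 0 = 143
k: 0·8 - (-6)·(-11) = 0 - 66 = -66
DE × DF = (212, 143, -66)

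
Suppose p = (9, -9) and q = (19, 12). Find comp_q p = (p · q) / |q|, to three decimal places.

2.803

p · q = 9·19 + (-9)·12 = 171 - 108 = 63
|q| = √(361 + 144) = √505 ≈ 22.4722
comp_q p = 63 / √505 ≈ 2.803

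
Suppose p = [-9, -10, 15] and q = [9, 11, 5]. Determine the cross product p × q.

i: (-10)·5 - 15·11 = -50 - 165 = -215
j: 15·9 - (-9)·5 = 135 - (-45) = 180
k: (-9)·11 - (-10)·9 = -99 - (-90) = -9
p × q = (-215, 180, -9)

(-215, 180, -9)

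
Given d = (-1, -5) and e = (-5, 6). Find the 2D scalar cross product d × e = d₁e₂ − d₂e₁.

(-1)·6 - (-5)·(-5) = -6 - 25 = -31

-31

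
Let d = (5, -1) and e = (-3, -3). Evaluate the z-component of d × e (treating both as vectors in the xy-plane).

-18

5·(-3) - (-1)·(-3) = -15 - 3 = -18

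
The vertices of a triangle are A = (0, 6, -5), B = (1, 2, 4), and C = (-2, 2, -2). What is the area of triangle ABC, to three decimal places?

AB = (1, -4, 9),  AC = (-2, -4, 3)
i: (-4)·3 - 9·(-4) = -12 - (-36) = 24
j: 9·(-2) - 1·3 = -18 - 3 = -21
k: 1·(-4) - (-4)·(-2) = -4 - 8 = -12
AB × AC = (24, -21, -12)
|AB × AC| = √1161 ≈ 34.0735
area = ½ · 34.0735 ≈ 17.037

17.037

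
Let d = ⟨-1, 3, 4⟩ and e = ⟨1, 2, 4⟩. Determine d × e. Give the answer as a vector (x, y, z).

(4, 8, -5)

i: 3·4 - 4·2 = 12 - 8 = 4
j: 4·1 - (-1)·4 = 4 - (-4) = 8
k: (-1)·2 - 3·1 = -2 - 3 = -5
d × e = (4, 8, -5)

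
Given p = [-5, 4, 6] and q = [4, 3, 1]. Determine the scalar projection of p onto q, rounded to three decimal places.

p · q = (-5)·4 + 4·3 + 6·1 = -20 + 12 + 6 = -2
|q| = √(16 + 9 + 1) = √26 ≈ 5.0990
comp_q p = -2 / √26 ≈ -0.392

-0.392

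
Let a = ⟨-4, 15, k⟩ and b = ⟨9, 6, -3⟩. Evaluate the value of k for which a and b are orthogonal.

a · b = (-4)·9 + 15·6 + k·(-3) = 54 - 3k
Set equal to 0: -3k = -54, so k = 18.

18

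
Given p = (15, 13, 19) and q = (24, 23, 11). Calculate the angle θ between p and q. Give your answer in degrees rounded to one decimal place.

p · q = 15·24 + 13·23 + 19·11 = 360 + 299 + 209 = 868
|p|² = 225 + 169 + 361 = 755,  |p| = √755 ≈ 27.477263
|q|² = 576 + 529 + 121 = 1226,  |q| = √1226 ≈ 35.014283
cos θ = 868 / (27.477263 · 35.014283) ≈ 0.90220
θ = arccos(0.90220) ≈ 25.6°

25.6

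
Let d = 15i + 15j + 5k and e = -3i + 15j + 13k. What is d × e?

i: 15·13 - 5·15 = 195 - 75 = 120
j: 5·(-3) - 15·13 = -15 - 195 = -210
k: 15·15 - 15·(-3) = 225 - (-45) = 270
d × e = (120, -210, 270)

(120, -210, 270)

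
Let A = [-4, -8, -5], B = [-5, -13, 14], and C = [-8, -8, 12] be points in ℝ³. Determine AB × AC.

(-85, -59, -20)

AB = (-1, -5, 19)
AC = (-4, 0, 17)
i: (-5)·17 - 19·0 = -85 - 0 = -85
j: 19·(-4) - (-1)·17 = -76 - (-17) = -59
k: (-1)·0 - (-5)·(-4) = 0 - 20 = -20
AB × AC = (-85, -59, -20)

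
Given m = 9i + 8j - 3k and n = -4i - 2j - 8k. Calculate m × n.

(-70, 84, 14)

i: 8·(-8) - (-3)·(-2) = -64 - 6 = -70
j: (-3)·(-4) - 9·(-8) = 12 - (-72) = 84
k: 9·(-2) - 8·(-4) = -18 - (-32) = 14
m × n = (-70, 84, 14)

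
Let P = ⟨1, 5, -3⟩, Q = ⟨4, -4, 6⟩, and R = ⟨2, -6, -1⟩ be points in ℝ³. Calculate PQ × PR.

(81, 3, -24)

PQ = (3, -9, 9)
PR = (1, -11, 2)
i: (-9)·2 - 9·(-11) = -18 - (-99) = 81
j: 9·1 - 3·2 = 9 - 6 = 3
k: 3·(-11) - (-9)·1 = -33 - (-9) = -24
PQ × PR = (81, 3, -24)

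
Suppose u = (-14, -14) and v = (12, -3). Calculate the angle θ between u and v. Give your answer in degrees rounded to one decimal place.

u · v = (-14)·12 + (-14)·(-3) = -168 + 42 = -126
|u|² = 196 + 196 = 392,  |u| = √392 ≈ 19.798990
|v|² = 144 + 9 = 153,  |v| = √153 ≈ 12.369317
cos θ = -126 / (19.798990 · 12.369317) ≈ -0.51450
θ = arccos(-0.51450) ≈ 121.0°

121.0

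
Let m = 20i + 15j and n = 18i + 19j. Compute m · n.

645

m · n = 20·18 + 15·19 = 360 + 285 = 645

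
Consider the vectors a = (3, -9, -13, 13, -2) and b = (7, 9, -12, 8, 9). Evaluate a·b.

182

a · b = 3·7 + (-9)·9 + (-13)·(-12) + 13·8 + (-2)·9 = 21 - 81 + 156 + 104 - 18 = 182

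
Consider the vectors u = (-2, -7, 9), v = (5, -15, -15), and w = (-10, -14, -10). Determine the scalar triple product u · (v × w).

v × w:
i: (-15)·(-10) - (-15)·(-14) = 150 - 210 = -60
j: (-15)·(-10) - 5·(-10) = 150 - (-50) = 200
k: 5·(-14) - (-15)·(-10) = -70 - 150 = -220
v × w = (-60, 200, -220)
u · (v × w) = (-2)·(-60) + (-7)·200 + 9·(-220) = 120 - 1400 - 1980 = -3260

-3260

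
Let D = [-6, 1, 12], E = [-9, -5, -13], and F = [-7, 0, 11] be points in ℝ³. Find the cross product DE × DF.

DE = (-3, -6, -25)
DF = (-1, -1, -1)
i: (-6)·(-1) - (-25)·(-1) = 6 - 25 = -19
j: (-25)·(-1) - (-3)·(-1) = 25 - 3 = 22
k: (-3)·(-1) - (-6)·(-1) = 3 - 6 = -3
DE × DF = (-19, 22, -3)

(-19, 22, -3)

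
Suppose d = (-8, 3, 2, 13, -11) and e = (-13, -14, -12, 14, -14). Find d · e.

d · e = (-8)·(-13) + 3·(-14) + 2·(-12) + 13·14 + (-11)·(-14) = 104 - 42 - 24 + 182 + 154 = 374

374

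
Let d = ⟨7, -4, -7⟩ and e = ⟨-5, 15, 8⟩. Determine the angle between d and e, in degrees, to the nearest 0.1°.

142.9

d · e = 7·(-5) + (-4)·15 + (-7)·8 = -35 - 60 - 56 = -151
|d|² = 49 + 16 + 49 = 114,  |d| = √114 ≈ 10.677078
|e|² = 25 + 225 + 64 = 314,  |e| = √314 ≈ 17.720045
cos θ = -151 / (10.677078 · 17.720045) ≈ -0.79810
θ = arccos(-0.79810) ≈ 142.9°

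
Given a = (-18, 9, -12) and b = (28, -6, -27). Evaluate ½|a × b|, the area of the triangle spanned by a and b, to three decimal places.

445.995

i: 9·(-27) - (-12)·(-6) = -243 - 72 = -315
j: (-12)·28 - (-18)·(-27) = -336 - 486 = -822
k: (-18)·(-6) - 9·28 = 108 - 252 = -144
a × b = (-315, -822, -144)
|a × b| = √((-315)² + (-822)² + (-144)²) = √795645 ≈ 891.9893
area = ½ · 891.9893 ≈ 445.995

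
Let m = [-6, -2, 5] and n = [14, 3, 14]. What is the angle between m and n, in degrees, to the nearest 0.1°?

m · n = (-6)·14 + (-2)·3 + 5·14 = -84 - 6 + 70 = -20
|m|² = 36 + 4 + 25 = 65,  |m| = √65 ≈ 8.062258
|n|² = 196 + 9 + 196 = 401,  |n| = √401 ≈ 20.024984
cos θ = -20 / (8.062258 · 20.024984) ≈ -0.12388
θ = arccos(-0.12388) ≈ 97.1°

97.1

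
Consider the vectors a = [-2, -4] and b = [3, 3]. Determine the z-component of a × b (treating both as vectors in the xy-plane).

(-2)·3 - (-4)·3 = -6 - (-12) = 6

6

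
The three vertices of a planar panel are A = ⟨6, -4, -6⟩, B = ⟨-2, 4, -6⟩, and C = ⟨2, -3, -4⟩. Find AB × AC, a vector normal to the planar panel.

(16, 16, 24)

AB = (-8, 8, 0)
AC = (-4, 1, 2)
i: 8·2 - 0·1 = 16 - 0 = 16
j: 0·(-4) - (-8)·2 = 0 - (-16) = 16
k: (-8)·1 - 8·(-4) = -8 - (-32) = 24
AB × AC = (16, 16, 24)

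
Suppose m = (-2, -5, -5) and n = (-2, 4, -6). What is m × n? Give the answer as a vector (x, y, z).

(50, -2, -18)

i: (-5)·(-6) - (-5)·4 = 30 - (-20) = 50
j: (-5)·(-2) - (-2)·(-6) = 10 - 12 = -2
k: (-2)·4 - (-5)·(-2) = -8 - 10 = -18
m × n = (50, -2, -18)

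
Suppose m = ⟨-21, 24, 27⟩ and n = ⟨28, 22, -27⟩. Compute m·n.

m · n = (-21)·28 + 24·22 + 27·(-27) = -588 + 528 - 729 = -789

-789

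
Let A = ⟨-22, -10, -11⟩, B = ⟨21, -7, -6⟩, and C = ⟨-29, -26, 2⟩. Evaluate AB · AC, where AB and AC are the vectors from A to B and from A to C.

-284

AB = B − A = (43, 3, 5)
AC = C − A = (-7, -16, 13)
AB · AC = 43·(-7) + 3·(-16) + 5·13 = -301 - 48 + 65 = -284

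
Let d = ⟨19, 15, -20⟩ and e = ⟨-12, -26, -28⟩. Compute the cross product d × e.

(-940, 772, -314)

i: 15·(-28) - (-20)·(-26) = -420 - 520 = -940
j: (-20)·(-12) - 19·(-28) = 240 - (-532) = 772
k: 19·(-26) - 15·(-12) = -494 - (-180) = -314
d × e = (-940, 772, -314)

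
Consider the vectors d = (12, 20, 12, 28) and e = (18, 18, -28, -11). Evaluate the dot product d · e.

-68

d · e = 12·18 + 20·18 + 12·(-28) + 28·(-11) = 216 + 360 - 336 - 308 = -68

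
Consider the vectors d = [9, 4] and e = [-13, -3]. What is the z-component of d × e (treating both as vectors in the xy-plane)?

25

9·(-3) - 4·(-13) = -27 - (-52) = 25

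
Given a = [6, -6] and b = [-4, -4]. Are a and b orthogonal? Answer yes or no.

yes

a · b = 6·(-4) + (-6)·(-4) = -24 + 24 = 0
Zero, so the vectors are orthogonal.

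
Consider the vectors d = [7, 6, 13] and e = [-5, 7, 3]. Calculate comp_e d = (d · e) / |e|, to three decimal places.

d · e = 7·(-5) + 6·7 + 13·3 = -35 + 42 + 39 = 46
|e| = √(25 + 49 + 9) = √83 ≈ 9.1104
comp_e d = 46 / √83 ≈ 5.049

5.049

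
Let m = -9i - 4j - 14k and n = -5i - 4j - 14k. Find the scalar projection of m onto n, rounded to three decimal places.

m · n = (-9)·(-5) + (-4)·(-4) + (-14)·(-14) = 45 + 16 + 196 = 257
|n| = √(25 + 16 + 196) = √237 ≈ 15.3948
comp_n m = 257 / √237 ≈ 16.694

16.694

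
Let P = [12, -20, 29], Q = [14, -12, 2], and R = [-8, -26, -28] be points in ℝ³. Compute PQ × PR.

(-618, 654, 148)

PQ = (2, 8, -27)
PR = (-20, -6, -57)
i: 8·(-57) - (-27)·(-6) = -456 - 162 = -618
j: (-27)·(-20) - 2·(-57) = 540 - (-114) = 654
k: 2·(-6) - 8·(-20) = -12 - (-160) = 148
PQ × PR = (-618, 654, 148)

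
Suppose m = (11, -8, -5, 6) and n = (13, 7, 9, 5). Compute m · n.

m · n = 11·13 + (-8)·7 + (-5)·9 + 6·5 = 143 - 56 - 45 + 30 = 72

72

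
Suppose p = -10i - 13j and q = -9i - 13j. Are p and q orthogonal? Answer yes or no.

p · q = (-10)·(-9) + (-13)·(-13) = 90 + 169 = 259
Nonzero, so the vectors are not orthogonal.

no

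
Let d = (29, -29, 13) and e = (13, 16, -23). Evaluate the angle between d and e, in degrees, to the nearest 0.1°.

d · e = 29·13 + (-29)·16 + 13·(-23) = 377 - 464 - 299 = -386
|d|² = 841 + 841 + 169 = 1851,  |d| = √1851 ≈ 43.023250
|e|² = 169 + 256 + 529 = 954,  |e| = √954 ≈ 30.886890
cos θ = -386 / (43.023250 · 30.886890) ≈ -0.29048
θ = arccos(-0.29048) ≈ 106.9°

106.9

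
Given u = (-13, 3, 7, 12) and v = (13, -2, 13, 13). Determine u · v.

u · v = (-13)·13 + 3·(-2) + 7·13 + 12·13 = -169 - 6 + 91 + 156 = 72

72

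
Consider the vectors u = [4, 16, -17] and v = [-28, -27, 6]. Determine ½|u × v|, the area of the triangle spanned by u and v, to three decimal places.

336.033

i: 16·6 - (-17)·(-27) = 96 - 459 = -363
j: (-17)·(-28) - 4·6 = 476 - 24 = 452
k: 4·(-27) - 16·(-28) = -108 - (-448) = 340
u × v = (-363, 452, 340)
|u × v| = √((-363)² + 452² + 340²) = √451673 ≈ 672.0662
area = ½ · 672.0662 ≈ 336.033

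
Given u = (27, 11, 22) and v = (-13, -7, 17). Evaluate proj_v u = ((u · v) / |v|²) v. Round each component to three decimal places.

u · v = 27·(-13) + 11·(-7) + 22·17 = -351 - 77 + 374 = -54
|v|² = 169 + 49 + 289 = 507
proj_v u = (-54/507) · (-13, -7, 17) ≈ (1.385, 0.746, -1.811)

(1.385, 0.746, -1.811)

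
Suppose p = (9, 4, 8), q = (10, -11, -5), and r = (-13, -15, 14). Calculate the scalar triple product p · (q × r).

-4705

q × r:
i: (-11)·14 - (-5)·(-15) = -154 - 75 = -229
j: (-5)·(-13) - 10·14 = 65 - 140 = -75
k: 10·(-15) - (-11)·(-13) = -150 - 143 = -293
q × r = (-229, -75, -293)
p · (q × r) = 9·(-229) + 4·(-75) + 8·(-293) = -2061 - 300 - 2344 = -4705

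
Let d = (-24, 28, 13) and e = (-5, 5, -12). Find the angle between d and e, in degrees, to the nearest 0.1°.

79.0

d · e = (-24)·(-5) + 28·5 + 13·(-12) = 120 + 140 - 156 = 104
|d|² = 576 + 784 + 169 = 1529,  |d| = √1529 ≈ 39.102430
|e|² = 25 + 25 + 144 = 194,  |e| = √194 ≈ 13.928388
cos θ = 104 / (39.102430 · 13.928388) ≈ 0.19095
θ = arccos(0.19095) ≈ 79.0°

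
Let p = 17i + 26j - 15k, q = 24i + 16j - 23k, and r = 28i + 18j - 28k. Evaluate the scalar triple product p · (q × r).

q × r:
i: 16·(-28) - (-23)·18 = -448 - (-414) = -34
j: (-23)·28 - 24·(-28) = -644 - (-672) = 28
k: 24·18 - 16·28 = 432 - 448 = -16
q × r = (-34, 28, -16)
p · (q × r) = 17·(-34) + 26·28 + (-15)·(-16) = -578 + 728 + 240 = 390

390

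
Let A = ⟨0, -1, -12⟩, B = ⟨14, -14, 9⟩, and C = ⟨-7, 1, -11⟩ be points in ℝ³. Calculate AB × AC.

(-55, -161, -63)

AB = (14, -13, 21)
AC = (-7, 2, 1)
i: (-13)·1 - 21·2 = -13 - 42 = -55
j: 21·(-7) - 14·1 = -147 - 14 = -161
k: 14·2 - (-13)·(-7) = 28 - 91 = -63
AB × AC = (-55, -161, -63)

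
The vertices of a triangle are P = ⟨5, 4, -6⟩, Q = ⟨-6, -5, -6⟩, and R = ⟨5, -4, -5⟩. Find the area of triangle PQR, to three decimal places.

PQ = (-11, -9, 0),  PR = (0, -8, 1)
i: (-9)·1 - 0·(-8) = -9 - 0 = -9
j: 0·0 - (-11)·1 = 0 - (-11) = 11
k: (-11)·(-8) - (-9)·0 = 88 - 0 = 88
PQ × PR = (-9, 11, 88)
|PQ × PR| = √7946 ≈ 89.1403
area = ½ · 89.1403 ≈ 44.570

44.570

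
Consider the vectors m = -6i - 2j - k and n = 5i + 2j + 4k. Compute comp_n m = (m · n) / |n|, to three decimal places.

-5.665

m · n = (-6)·5 + (-2)·2 + (-1)·4 = -30 - 4 - 4 = -38
|n| = √(25 + 4 + 16) = √45 ≈ 6.7082
comp_n m = -38 / √45 ≈ -5.665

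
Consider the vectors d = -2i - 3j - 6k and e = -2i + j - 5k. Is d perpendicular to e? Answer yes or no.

d · e = (-2)·(-2) + (-3)·1 + (-6)·(-5) = 4 - 3 + 30 = 31
Nonzero, so the vectors are not orthogonal.

no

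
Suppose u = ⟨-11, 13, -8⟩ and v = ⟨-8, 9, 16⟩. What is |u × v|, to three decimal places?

i: 13·16 - (-8)·9 = 208 - (-72) = 280
j: (-8)·(-8) - (-11)·16 = 64 - (-176) = 240
k: (-11)·9 - 13·(-8) = -99 - (-104) = 5
u × v = (280, 240, 5)
|u × v| = √(280² + 240² + 5²) = √136025 ≈ 368.8157

368.816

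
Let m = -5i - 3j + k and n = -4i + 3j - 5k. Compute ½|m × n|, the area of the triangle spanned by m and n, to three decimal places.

i: (-3)·(-5) - 1·3 = 15 - 3 = 12
j: 1·(-4) - (-5)·(-5) = -4 - 25 = -29
k: (-5)·3 - (-3)·(-4) = -15 - 12 = -27
m × n = (12, -29, -27)
|m × n| = √(12² + (-29)² + (-27)²) = √1714 ≈ 41.4005
area = ½ · 41.4005 ≈ 20.700

20.700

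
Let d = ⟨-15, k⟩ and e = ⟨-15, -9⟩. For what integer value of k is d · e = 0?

25

d · e = (-15)·(-15) + k·(-9) = 225 - 9k
Set equal to 0: -9k = -225, so k = 25.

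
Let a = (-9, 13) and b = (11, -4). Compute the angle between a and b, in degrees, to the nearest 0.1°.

144.7

a · b = (-9)·11 + 13·(-4) = -99 - 52 = -151
|a|² = 81 + 169 = 250,  |a| = √250 ≈ 15.811388
|b|² = 121 + 16 = 137,  |b| = √137 ≈ 11.704700
cos θ = -151 / (15.811388 · 11.704700) ≈ -0.81592
θ = arccos(-0.81592) ≈ 144.7°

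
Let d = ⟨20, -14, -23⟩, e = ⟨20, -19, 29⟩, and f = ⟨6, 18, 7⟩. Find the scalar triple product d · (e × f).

-24478

e × f:
i: (-19)·7 - 29·18 = -133 - 522 = -655
j: 29·6 - 20·7 = 174 - 140 = 34
k: 20·18 - (-19)·6 = 360 - (-114) = 474
e × f = (-655, 34, 474)
d · (e × f) = 20·(-655) + (-14)·34 + (-23)·474 = -13100 - 476 - 10902 = -24478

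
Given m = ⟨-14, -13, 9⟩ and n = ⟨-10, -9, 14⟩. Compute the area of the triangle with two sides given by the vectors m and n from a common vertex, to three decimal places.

73.234

i: (-13)·14 - 9·(-9) = -182 - (-81) = -101
j: 9·(-10) - (-14)·14 = -90 - (-196) = 106
k: (-14)·(-9) - (-13)·(-10) = 126 - 130 = -4
m × n = (-101, 106, -4)
|m × n| = √((-101)² + 106² + (-4)²) = √21453 ≈ 146.4684
area = ½ · 146.4684 ≈ 73.234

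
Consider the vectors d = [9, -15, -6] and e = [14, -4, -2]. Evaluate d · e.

198

d · e = 9·14 + (-15)·(-4) + (-6)·(-2) = 126 + 60 + 12 = 198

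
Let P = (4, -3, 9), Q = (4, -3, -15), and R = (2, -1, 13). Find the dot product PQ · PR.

PQ = Q − P = (0, 0, -24)
PR = R − P = (-2, 2, 4)
PQ · PR = 0·(-2) + 0·2 + (-24)·4 = 0 + 0 - 96 = -96

-96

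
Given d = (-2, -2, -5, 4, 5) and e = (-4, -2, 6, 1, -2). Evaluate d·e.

d · e = (-2)·(-4) + (-2)·(-2) + (-5)·6 + 4·1 + 5·(-2) = 8 + 4 - 30 + 4 - 10 = -24

-24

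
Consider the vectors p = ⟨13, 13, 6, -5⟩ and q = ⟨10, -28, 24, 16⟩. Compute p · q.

-170

p · q = 13·10 + 13·(-28) + 6·24 + (-5)·16 = 130 - 364 + 144 - 80 = -170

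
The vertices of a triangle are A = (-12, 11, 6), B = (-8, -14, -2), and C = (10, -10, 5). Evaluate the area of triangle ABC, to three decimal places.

258.452

AB = (4, -25, -8),  AC = (22, -21, -1)
i: (-25)·(-1) - (-8)·(-21) = 25 - 168 = -143
j: (-8)·22 - 4·(-1) = -176 - (-4) = -172
k: 4·(-21) - (-25)·22 = -84 - (-550) = 466
AB × AC = (-143, -172, 466)
|AB × AC| = √267189 ≈ 516.9033
area = ½ · 516.9033 ≈ 258.452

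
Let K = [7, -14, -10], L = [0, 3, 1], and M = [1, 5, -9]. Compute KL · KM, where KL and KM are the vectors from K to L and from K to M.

KL = L − K = (-7, 17, 11)
KM = M − K = (-6, 19, 1)
KL · KM = (-7)·(-6) + 17·19 + 11·1 = 42 + 323 + 11 = 376

376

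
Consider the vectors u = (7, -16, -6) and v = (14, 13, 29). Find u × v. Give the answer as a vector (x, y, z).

(-386, -287, 315)

i: (-16)·29 - (-6)·13 = -464 - (-78) = -386
j: (-6)·14 - 7·29 = -84 - 203 = -287
k: 7·13 - (-16)·14 = 91 - (-224) = 315
u × v = (-386, -287, 315)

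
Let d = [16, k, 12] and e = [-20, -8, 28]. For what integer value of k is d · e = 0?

2

d · e = 16·(-20) + k·(-8) + 12·28 = 16 - 8k
Set equal to 0: -8k = -16, so k = 2.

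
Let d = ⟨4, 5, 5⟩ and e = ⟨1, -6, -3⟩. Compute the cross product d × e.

(15, 17, -29)

i: 5·(-3) - 5·(-6) = -15 - (-30) = 15
j: 5·1 - 4·(-3) = 5 - (-12) = 17
k: 4·(-6) - 5·1 = -24 - 5 = -29
d × e = (15, 17, -29)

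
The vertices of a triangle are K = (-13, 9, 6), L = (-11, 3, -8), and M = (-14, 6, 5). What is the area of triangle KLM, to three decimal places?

KL = (2, -6, -14),  KM = (-1, -3, -1)
i: (-6)·(-1) - (-14)·(-3) = 6 - 42 = -36
j: (-14)·(-1) - 2·(-1) = 14 - (-2) = 16
k: 2·(-3) - (-6)·(-1) = -6 - 6 = -12
KL × KM = (-36, 16, -12)
|KL × KM| = √1696 ≈ 41.1825
area = ½ · 41.1825 ≈ 20.591

20.591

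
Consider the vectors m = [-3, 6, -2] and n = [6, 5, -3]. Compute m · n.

m · n = (-3)·6 + 6·5 + (-2)·(-3) = -18 + 30 + 6 = 18

18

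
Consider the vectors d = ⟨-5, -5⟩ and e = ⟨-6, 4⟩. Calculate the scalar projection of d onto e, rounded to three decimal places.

d · e = (-5)·(-6) + (-5)·4 = 30 - 20 = 10
|e| = √(36 + 16) = √52 ≈ 7.2111
comp_e d = 10 / √52 ≈ 1.387

1.387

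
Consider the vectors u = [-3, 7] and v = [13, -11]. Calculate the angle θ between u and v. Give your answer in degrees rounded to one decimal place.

u · v = (-3)·13 + 7·(-11) = -39 - 77 = -116
|u|² = 9 + 49 = 58,  |u| = √58 ≈ 7.615773
|v|² = 169 + 121 = 290,  |v| = √290 ≈ 17.029386
cos θ = -116 / (7.615773 · 17.029386) ≈ -0.89443
θ = arccos(-0.89443) ≈ 153.4°

153.4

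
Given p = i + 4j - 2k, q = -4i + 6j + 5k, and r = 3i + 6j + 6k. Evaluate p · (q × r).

q × r:
i: 6·6 - 5·6 = 36 - 30 = 6
j: 5·3 - (-4)·6 = 15 - (-24) = 39
k: (-4)·6 - 6·3 = -24 - 18 = -42
q × r = (6, 39, -42)
p · (q × r) = 1·6 + 4·39 + (-2)·(-42) = 6 + 156 + 84 = 246

246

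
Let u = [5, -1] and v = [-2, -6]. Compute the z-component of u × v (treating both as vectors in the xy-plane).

-32

5·(-6) - (-1)·(-2) = -30 - 2 = -32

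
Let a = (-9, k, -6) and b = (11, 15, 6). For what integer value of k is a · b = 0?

9

a · b = (-9)·11 + k·15 + (-6)·6 = -135 + 15k
Set equal to 0: 15k = 135, so k = 9.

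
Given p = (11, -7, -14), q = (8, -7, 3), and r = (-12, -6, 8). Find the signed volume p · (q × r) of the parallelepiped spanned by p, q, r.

2130

q × r:
i: (-7)·8 - 3·(-6) = -56 - (-18) = -38
j: 3·(-12) - 8·8 = -36 - 64 = -100
k: 8·(-6) - (-7)·(-12) = -48 - 84 = -132
q × r = (-38, -100, -132)
p · (q × r) = 11·(-38) + (-7)·(-100) + (-14)·(-132) = -418 + 700 + 1848 = 2130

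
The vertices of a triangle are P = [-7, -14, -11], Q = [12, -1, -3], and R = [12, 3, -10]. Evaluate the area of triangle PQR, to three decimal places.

98.227

PQ = (19, 13, 8),  PR = (19, 17, 1)
i: 13·1 - 8·17 = 13 - 136 = -123
j: 8·19 - 19·1 = 152 - 19 = 133
k: 19·17 - 13·19 = 323 - 247 = 76
PQ × PR = (-123, 133, 76)
|PQ × PR| = √38594 ≈ 196.4536
area = ½ · 196.4536 ≈ 98.227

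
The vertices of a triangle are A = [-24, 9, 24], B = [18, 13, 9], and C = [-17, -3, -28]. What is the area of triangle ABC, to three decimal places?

1090.391

AB = (42, 4, -15),  AC = (7, -12, -52)
i: 4·(-52) - (-15)·(-12) = -208 - 180 = -388
j: (-15)·7 - 42·(-52) = -105 - (-2184) = 2079
k: 42·(-12) - 4·7 = -504 - 28 = -532
AB × AC = (-388, 2079, -532)
|AB × AC| = √4755809 ≈ 2180.7817
area = ½ · 2180.7817 ≈ 1090.391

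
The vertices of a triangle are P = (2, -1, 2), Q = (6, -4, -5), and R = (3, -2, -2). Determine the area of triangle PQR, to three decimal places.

5.172

PQ = (4, -3, -7),  PR = (1, -1, -4)
i: (-3)·(-4) - (-7)·(-1) = 12 - 7 = 5
j: (-7)·1 - 4·(-4) = -7 - (-16) = 9
k: 4·(-1) - (-3)·1 = -4 - (-3) = -1
PQ × PR = (5, 9, -1)
|PQ × PR| = √107 ≈ 10.3441
area = ½ · 10.3441 ≈ 5.172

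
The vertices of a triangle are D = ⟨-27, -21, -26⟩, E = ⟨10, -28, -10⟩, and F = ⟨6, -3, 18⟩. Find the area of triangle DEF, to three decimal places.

DE = (37, -7, 16),  DF = (33, 18, 44)
i: (-7)·44 - 16·18 = -308 - 288 = -596
j: 16·33 - 37·44 = 528 - 1628 = -1100
k: 37·18 - (-7)·33 = 666 - (-231) = 897
DE × DF = (-596, -1100, 897)
|DE × DF| = √2369825 ≈ 1539.4236
area = ½ · 1539.4236 ≈ 769.712

769.712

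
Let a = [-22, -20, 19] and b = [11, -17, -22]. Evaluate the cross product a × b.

(763, -275, 594)

i: (-20)·(-22) - 19·(-17) = 440 - (-323) = 763
j: 19·11 - (-22)·(-22) = 209 - 484 = -275
k: (-22)·(-17) - (-20)·11 = 374 - (-220) = 594
a × b = (763, -275, 594)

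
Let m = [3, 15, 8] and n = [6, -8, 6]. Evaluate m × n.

(154, 30, -114)

i: 15·6 - 8·(-8) = 90 - (-64) = 154
j: 8·6 - 3·6 = 48 - 18 = 30
k: 3·(-8) - 15·6 = -24 - 90 = -114
m × n = (154, 30, -114)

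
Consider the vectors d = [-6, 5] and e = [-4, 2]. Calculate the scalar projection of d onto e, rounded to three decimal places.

d · e = (-6)·(-4) + 5·2 = 24 + 10 = 34
|e| = √(16 + 4) = √20 ≈ 4.4721
comp_e d = 34 / √20 ≈ 7.603

7.603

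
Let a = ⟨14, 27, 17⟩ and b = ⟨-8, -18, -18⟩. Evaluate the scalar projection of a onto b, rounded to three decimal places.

-33.879

a · b = 14·(-8) + 27·(-18) + 17·(-18) = -112 - 486 - 306 = -904
|b| = √(64 + 324 + 324) = √712 ≈ 26.6833
comp_b a = -904 / √712 ≈ -33.879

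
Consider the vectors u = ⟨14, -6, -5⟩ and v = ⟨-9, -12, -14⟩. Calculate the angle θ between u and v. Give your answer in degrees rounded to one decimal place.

87.2

u · v = 14·(-9) + (-6)·(-12) + (-5)·(-14) = -126 + 72 + 70 = 16
|u|² = 196 + 36 + 25 = 257,  |u| = √257 ≈ 16.031220
|v|² = 81 + 144 + 196 = 421,  |v| = √421 ≈ 20.518285
cos θ = 16 / (16.031220 · 20.518285) ≈ 0.04864
θ = arccos(0.04864) ≈ 87.2°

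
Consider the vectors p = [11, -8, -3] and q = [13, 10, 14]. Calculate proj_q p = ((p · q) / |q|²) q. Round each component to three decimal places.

p · q = 11·13 + (-8)·10 + (-3)·14 = 143 - 80 - 42 = 21
|q|² = 169 + 100 + 196 = 465
proj_q p = (21/465) · (13, 10, 14) ≈ (0.587, 0.452, 0.632)

(0.587, 0.452, 0.632)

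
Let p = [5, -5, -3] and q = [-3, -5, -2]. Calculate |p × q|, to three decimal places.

i: (-5)·(-2) - (-3)·(-5) = 10 - 15 = -5
j: (-3)·(-3) - 5·(-2) = 9 - (-10) = 19
k: 5·(-5) - (-5)·(-3) = -25 - 15 = -40
p × q = (-5, 19, -40)
|p × q| = √((-5)² + 19² + (-40)²) = √1986 ≈ 44.5646

44.565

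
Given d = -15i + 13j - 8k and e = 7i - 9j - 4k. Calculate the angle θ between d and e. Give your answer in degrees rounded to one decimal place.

137.3

d · e = (-15)·7 + 13·(-9) + (-8)·(-4) = -105 - 117 + 32 = -190
|d|² = 225 + 169 + 64 = 458,  |d| = √458 ≈ 21.400935
|e|² = 49 + 81 + 16 = 146,  |e| = √146 ≈ 12.083046
cos θ = -190 / (21.400935 · 12.083046) ≈ -0.73476
θ = arccos(-0.73476) ≈ 137.3°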